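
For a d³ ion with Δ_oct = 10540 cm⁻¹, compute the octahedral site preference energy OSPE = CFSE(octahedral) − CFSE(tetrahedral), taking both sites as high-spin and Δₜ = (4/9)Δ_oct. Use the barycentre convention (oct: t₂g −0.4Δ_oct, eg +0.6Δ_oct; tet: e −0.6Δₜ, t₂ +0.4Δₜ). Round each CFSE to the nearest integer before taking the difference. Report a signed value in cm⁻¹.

-8900

Octahedral (high-spin): t₂g³ eg⁰, CFSE = 3(−0.4) + 0(+0.6) = -1.2Δ_oct = -1.2 × 10540 = -12648 cm⁻¹.
In a tetrahedral site the filling is e² t₂¹: CFSE(tet) = -0.8Δₜ = -0.8 × (4/9)(10540) = -3748 cm⁻¹.
OSPE = -12648 − (-3748) = -8900 cm⁻¹.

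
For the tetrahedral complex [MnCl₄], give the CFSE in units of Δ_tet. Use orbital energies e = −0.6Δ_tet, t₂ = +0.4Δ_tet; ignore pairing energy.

Each Cl⁻ contributes -1; 4 × (-1) = -4. With overall charge +0, Mn is in the +4 oxidation state.
Mn sits in group 7; removing 4 electrons leaves Mn⁴⁺ with 7 − 4 = 3 d electrons.
With tetrahedral geometry the complex is necessarily high-spin.
Configuration: e² t₂¹.
CFSE = 2(-0.6Δ_tet) + 1(0.4Δ_tet) = -1.2Δ_tet + 0.4Δ_tet = -0.8Δ_tet.

-0.8 Δ_tet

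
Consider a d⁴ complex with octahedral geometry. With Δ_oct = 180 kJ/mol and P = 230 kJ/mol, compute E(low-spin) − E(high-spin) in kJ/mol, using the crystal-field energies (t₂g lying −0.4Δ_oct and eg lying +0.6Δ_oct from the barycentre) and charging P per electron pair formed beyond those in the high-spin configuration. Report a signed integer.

50

High-spin: t₂g³ eg¹, CFSE = -0.6Δ_oct = -108 kJ/mol.
For low-spin the configuration is t₂g⁴ eg⁰: orbital energy -1.6 × 180 = -288 kJ/mol, and 1 additional pair relative to high-spin adds 230 kJ/mol, giving -58 kJ/mol.
Thus E(LS) − E(HS) = 50 kJ/mol.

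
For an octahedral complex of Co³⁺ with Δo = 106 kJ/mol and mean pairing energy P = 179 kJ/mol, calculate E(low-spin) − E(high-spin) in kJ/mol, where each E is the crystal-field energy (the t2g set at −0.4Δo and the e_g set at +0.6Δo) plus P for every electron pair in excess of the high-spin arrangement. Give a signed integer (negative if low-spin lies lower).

146

Co³⁺: group 9, so d-count = 9 − 3 = 6.
In the high-spin limit (t2g^4 e_g^2) the orbital term is -0.4Δo = -42 kJ/mol, with no excess pairing.
Low-spin t2g^6 e_g^0 gives -2.4Δo = -254 kJ/mol, but forming 2 extra pairs costs 2P = 358 kJ/mol, so E(LS) = -254 + 358 = 104 kJ/mol.
The difference is 104 − (-42) = 146 kJ/mol, so high-spin lies lower.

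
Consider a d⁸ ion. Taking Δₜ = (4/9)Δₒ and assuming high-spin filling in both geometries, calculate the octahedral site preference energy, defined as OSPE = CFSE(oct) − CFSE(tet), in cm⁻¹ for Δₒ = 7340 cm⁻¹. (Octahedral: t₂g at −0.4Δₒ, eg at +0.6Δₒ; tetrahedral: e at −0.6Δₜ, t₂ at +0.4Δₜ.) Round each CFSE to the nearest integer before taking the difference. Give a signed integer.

Octahedral high-spin t₂g⁶ eg²: CFSE = -1.2 × 7340 = -8808 cm⁻¹.
Tetrahedral: e⁴ t₂⁴, CFSE = 4(−0.6) + 4(+0.4) = -0.8Δₜ = -0.8 × (4/9) × 7340 = -2610 cm⁻¹.
OSPE = CFSE(oct) − CFSE(tet) = -8808 − (-2610) = -6198 cm⁻¹.

-6198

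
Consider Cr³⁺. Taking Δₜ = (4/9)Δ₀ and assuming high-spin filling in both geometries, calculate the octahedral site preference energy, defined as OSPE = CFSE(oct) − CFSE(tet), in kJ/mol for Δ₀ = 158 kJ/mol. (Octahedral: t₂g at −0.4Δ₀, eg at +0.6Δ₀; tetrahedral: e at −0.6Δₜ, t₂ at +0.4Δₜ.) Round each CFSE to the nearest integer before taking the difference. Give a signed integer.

Cr is in group 6, so Cr³⁺ is d³ (6 − 3 = 3).
Octahedral (high-spin): t₂g³ eg⁰, CFSE = 3(−0.4) + 0(+0.6) = -1.2Δ₀ = -1.2 × 158 = -190 kJ/mol.
Tetrahedral e² t₂¹ gives -0.8Δₜ = -0.8 × (4/9) × 158 = -56 kJ/mol.
Subtracting, OSPE = -190 − (-56) = -134 kJ/mol.

-134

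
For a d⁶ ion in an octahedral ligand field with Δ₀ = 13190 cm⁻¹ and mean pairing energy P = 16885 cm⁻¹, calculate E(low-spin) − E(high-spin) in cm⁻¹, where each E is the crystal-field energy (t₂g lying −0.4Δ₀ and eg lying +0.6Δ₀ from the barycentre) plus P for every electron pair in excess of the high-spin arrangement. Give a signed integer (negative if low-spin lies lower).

7390

High-spin d⁶ fills as t₂g⁴ eg² with CFSE 4(−0.4) + 2(+0.6) = -0.4Δ₀ = -5276 cm⁻¹.
For low-spin the configuration is t₂g⁶ eg⁰: orbital energy -2.4 × 13190 = -31656 cm⁻¹, and 2 additional pairs relative to high-spin add 33770 cm⁻¹, giving 2114 cm⁻¹.
E(LS) − E(HS) = 2114 − (-5276) = 7390 cm⁻¹.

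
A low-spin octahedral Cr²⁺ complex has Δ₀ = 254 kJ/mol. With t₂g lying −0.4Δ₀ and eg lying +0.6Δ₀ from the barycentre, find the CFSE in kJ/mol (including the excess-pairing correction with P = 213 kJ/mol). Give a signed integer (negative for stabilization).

Cr²⁺: group 6, so d-count = 6 − 2 = 4.
The d⁴ electrons fill as t₂g⁴ eg⁰.
CFSE(orbital) = 4×(-0.4Δ₀) + 0×(0.6Δ₀) = -1.6Δ₀; with Δ₀ = 254 kJ/mol that is -406 kJ/mol.
Relative to high-spin t₂g³ eg¹ (0 paired), the low-spin configuration has 1 additional pair, contributing +1 × 213 = +213 kJ/mol.
Net CFSE = -406 + 213 = -193 kJ/mol.

-193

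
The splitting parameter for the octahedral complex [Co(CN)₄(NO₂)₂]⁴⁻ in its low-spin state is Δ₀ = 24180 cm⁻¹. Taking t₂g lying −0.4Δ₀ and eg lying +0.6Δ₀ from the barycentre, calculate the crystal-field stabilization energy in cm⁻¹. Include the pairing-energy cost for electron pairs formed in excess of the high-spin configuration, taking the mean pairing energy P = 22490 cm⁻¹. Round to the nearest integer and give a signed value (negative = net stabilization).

-21034

Ligand charges: 4×(-1) from CN⁻ and 2×(-1) from NO₂⁻ sum to -6; with overall charge -4, Co is +2.
Co sits in group 9; removing 2 electrons leaves Co²⁺ with 9 − 2 = 7 d electrons.
Configuration: t₂g⁶ eg¹.
CFSE(orbital) = 6×(-0.4Δ₀) + 1×(0.6Δ₀) = -1.8Δ₀; with Δ₀ = 24180 cm⁻¹ that is -43524 cm⁻¹.
Relative to high-spin t₂g⁵ eg² (2 paired), the low-spin configuration has 1 additional pair, contributing +1 × 22490 = +22490 cm⁻¹.
Net CFSE = -43524 + 22490 = -21034 cm⁻¹.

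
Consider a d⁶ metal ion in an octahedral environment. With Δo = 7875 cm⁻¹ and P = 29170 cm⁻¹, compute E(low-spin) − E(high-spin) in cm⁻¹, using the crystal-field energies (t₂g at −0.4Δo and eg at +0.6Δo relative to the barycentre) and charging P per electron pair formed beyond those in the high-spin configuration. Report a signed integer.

42590

High-spin d⁶ fills as t₂g⁴ eg² with CFSE 4(−0.4) + 2(+0.6) = -0.4Δo = -3150 cm⁻¹.
For low-spin the configuration is t₂g⁶ eg⁰: orbital energy -2.4 × 7875 = -18900 cm⁻¹, and 2 additional pairs relative to high-spin add 58340 cm⁻¹, giving 39440 cm⁻¹.
Thus E(LS) − E(HS) = 42590 cm⁻¹.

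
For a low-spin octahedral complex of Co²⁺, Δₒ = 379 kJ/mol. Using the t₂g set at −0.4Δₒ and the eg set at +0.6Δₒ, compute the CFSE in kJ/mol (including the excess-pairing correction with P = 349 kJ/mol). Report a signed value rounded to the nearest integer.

Group 9 minus oxidation state +2 gives a d⁷ configuration for Co²⁺.
Configuration: t₂g⁶ eg¹.
The orbital stabilization is -1.8Δₒ = -1.8 × 379 = -682 kJ/mol.
Pairing penalty: 3 pairs vs 2 in the high-spin reference → 1 extra × P = 349 kJ/mol.
Combining: -682 + 349 = -333 kJ/mol.

-333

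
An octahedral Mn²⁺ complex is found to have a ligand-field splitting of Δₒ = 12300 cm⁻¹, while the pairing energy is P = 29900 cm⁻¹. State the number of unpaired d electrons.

Mn is in group 7, so Mn²⁺ is d⁵ (7 − 2 = 5).
Δₒ < P, so pairing is avoided: the ground state is high-spin.
Filling d⁵ accordingly: t₂g³ eg².
Unpaired electrons: 5.

5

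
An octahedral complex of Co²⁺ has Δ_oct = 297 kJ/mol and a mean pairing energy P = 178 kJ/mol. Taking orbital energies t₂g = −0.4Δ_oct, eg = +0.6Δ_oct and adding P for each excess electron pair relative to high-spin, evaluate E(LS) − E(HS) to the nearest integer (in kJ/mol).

Co sits in group 9; removing 2 electrons leaves Co²⁺ with 9 − 2 = 7 d electrons.
High-spin d⁷ fills as t₂g⁵ eg² with CFSE 5(−0.4) + 2(+0.6) = -0.8Δ_oct = -238 kJ/mol.
For low-spin the configuration is t₂g⁶ eg¹: orbital energy -1.8 × 297 = -535 kJ/mol, and 1 additional pair relative to high-spin adds 178 kJ/mol, giving -357 kJ/mol.
E(LS) − E(HS) = -357 − (-238) = -119 kJ/mol.

-119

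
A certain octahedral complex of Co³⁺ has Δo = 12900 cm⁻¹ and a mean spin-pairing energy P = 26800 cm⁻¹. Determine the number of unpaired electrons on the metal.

Co³⁺: group 9, so d-count = 9 − 3 = 6.
Here Δo < P (12900 < 26800), so the high-spin state is favoured.
That gives t₂g⁴ eg².
Unpaired electrons: 4.

4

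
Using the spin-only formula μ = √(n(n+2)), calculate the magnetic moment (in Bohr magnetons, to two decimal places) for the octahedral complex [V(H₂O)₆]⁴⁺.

H₂O is neutral, so the +4 overall charge sits on V: oxidation state +4.
V is in group 5, so V⁴⁺ is d¹ (5 − 4 = 1).
Configuration: t₂g¹ eg⁰ → 1 unpaired electron.
μ(spin-only) = √[1(1+2)] = √3 ≈ 1.73 Bohr magnetons.

1.73 Bohr magnetons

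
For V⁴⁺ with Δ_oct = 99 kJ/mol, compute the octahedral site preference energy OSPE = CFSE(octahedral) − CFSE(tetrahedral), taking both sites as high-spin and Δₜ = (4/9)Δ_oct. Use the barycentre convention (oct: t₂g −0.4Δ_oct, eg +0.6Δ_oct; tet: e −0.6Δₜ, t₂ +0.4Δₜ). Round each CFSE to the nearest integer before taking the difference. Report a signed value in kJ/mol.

-14

V⁴⁺: group 5, so d-count = 5 − 4 = 1.
Octahedral (high-spin): t2g^1 e_g^0, CFSE = 1(−0.4) + 0(+0.6) = -0.4Δ_oct = -0.4 × 99 = -40 kJ/mol.
Tetrahedral: e^1 t2^0, CFSE = 1(−0.6) + 0(+0.4) = -0.6Δₜ = -0.6 × (4/9) × 99 = -26 kJ/mol.
OSPE = CFSE(oct) − CFSE(tet) = -40 − (-26) = -14 kJ/mol.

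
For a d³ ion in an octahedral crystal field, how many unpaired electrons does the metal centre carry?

Configuration: t₂g³ eg⁰, giving 3 unpaired electrons.

3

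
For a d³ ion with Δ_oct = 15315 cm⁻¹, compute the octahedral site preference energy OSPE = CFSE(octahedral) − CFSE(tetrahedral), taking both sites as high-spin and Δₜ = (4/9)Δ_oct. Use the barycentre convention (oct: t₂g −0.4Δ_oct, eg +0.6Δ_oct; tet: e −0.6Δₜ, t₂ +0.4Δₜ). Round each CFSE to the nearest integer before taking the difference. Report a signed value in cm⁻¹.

-12933

In an octahedral site d³ (HS) is t₂g³ eg⁰, giving CFSE(oct) = -1.2Δ_oct = -18378 cm⁻¹.
Tetrahedral e² t₂¹ gives -0.8Δₜ = -0.8 × (4/9) × 15315 = -5445 cm⁻¹.
OSPE = CFSE(oct) − CFSE(tet) = -18378 − (-5445) = -12933 cm⁻¹.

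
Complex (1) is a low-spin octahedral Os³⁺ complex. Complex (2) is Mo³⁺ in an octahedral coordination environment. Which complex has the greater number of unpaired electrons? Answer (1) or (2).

(2)

(1): Os sits in group 8; removing 3 electrons leaves Os³⁺ with 8 − 3 = 5 d electrons; t₂g⁵ eg⁰ → 1 unpaired.
(2): Mo sits in group 6; removing 3 electrons leaves Mo³⁺ with 6 − 3 = 3 d electrons; t₂g³ eg⁰ → 3 unpaired.
So (2) has more unpaired electrons.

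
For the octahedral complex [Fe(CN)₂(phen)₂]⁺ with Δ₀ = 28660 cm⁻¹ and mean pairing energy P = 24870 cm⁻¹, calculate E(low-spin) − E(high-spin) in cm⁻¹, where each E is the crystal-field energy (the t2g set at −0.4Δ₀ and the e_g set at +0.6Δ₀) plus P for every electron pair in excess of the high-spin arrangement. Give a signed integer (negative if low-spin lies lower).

-7580

Ligand charges: 2×(-1) from CN⁻ and 2×(+0) from phen sum to -2; with overall charge +1, Fe is +3.
Fe³⁺: group 8, so d-count = 8 − 3 = 5.
High-spin: t2g^3 e_g^2, CFSE = 0.0Δ₀ = 0 cm⁻¹.
Low-spin t2g^5 e_g^0 gives -2.0Δ₀ = -57320 cm⁻¹, but forming 2 extra pairs costs 2P = 49740 cm⁻¹, so E(LS) = -57320 + 49740 = -7580 cm⁻¹.
The difference is -7580 − (0) = -7580 cm⁻¹, so low-spin lies lower.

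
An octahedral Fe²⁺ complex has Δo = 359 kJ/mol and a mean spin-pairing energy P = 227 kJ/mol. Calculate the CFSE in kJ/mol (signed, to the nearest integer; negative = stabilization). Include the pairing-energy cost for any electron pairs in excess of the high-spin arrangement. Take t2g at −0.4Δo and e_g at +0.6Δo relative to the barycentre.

-408

Fe²⁺: group 8, so d-count = 8 − 2 = 6.
Since Δo = 359 kJ/mol > P = 227 kJ/mol, the complex adopts the low-spin configuration.
Filling d⁶ accordingly: t2g^6 e_g^0.
Orbital CFSE = -2.4Δo = -2.4 × 359 = -862 kJ/mol.
Excess pairs vs high-spin: 3 − 1 = 2; pairing cost = +454 kJ/mol.
Net CFSE = -862 + 454 = -408 kJ/mol.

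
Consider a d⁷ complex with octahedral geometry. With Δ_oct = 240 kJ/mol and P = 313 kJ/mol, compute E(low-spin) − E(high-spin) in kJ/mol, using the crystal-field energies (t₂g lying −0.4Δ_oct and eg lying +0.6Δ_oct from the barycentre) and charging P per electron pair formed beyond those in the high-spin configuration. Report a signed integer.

High-spin: t₂g⁵ eg², CFSE = -0.8Δ_oct = -192 kJ/mol.
For low-spin the configuration is t₂g⁶ eg¹: orbital energy -1.8 × 240 = -432 kJ/mol, and 1 additional pair relative to high-spin adds 313 kJ/mol, giving -119 kJ/mol.
The difference is -119 − (-192) = 73 kJ/mol, so high-spin lies lower.

73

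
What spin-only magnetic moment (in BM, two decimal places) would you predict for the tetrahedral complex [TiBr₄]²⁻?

Each Br⁻ contributes -1; 4 × (-1) = -4. With overall charge -2, Ti is in the +2 oxidation state.
Ti is in group 4, so Ti²⁺ is d² (4 − 2 = 2).
With tetrahedral geometry the complex is necessarily high-spin.
Configuration: e² t₂⁰ → 2 unpaired electrons.
μ(spin-only) = √[2(2+2)] = √8 ≈ 2.83 BM.

2.83 BM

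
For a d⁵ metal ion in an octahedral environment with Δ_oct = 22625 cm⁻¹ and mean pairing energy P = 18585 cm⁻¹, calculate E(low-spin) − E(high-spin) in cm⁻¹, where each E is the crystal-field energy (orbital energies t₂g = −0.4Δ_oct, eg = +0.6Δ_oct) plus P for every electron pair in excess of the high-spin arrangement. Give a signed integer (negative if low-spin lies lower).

In the high-spin limit (t₂g³ eg²) the orbital term is 0.0Δ_oct = 0 cm⁻¹, with no excess pairing.
For low-spin the configuration is t₂g⁵ eg⁰: orbital energy -2.0 × 22625 = -45250 cm⁻¹, and 2 additional pairs relative to high-spin add 37170 cm⁻¹, giving -8080 cm⁻¹.
E(LS) − E(HS) = -8080 − (0) = -8080 cm⁻¹.

-8080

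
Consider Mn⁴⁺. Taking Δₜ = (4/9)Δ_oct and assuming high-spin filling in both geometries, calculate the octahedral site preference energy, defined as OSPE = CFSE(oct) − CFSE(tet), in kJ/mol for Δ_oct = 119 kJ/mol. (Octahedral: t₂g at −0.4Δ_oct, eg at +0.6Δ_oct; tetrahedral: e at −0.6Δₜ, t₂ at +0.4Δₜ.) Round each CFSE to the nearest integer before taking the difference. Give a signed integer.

Group 7 minus oxidation state +4 gives a d³ configuration for Mn⁴⁺.
Octahedral high-spin t2g^3 e_g^0: CFSE = -1.2 × 119 = -143 kJ/mol.
In a tetrahedral site the filling is e^2 t2^1: CFSE(tet) = -0.8Δₜ = -0.8 × (4/9)(119) = -42 kJ/mol.
Subtracting, OSPE = -143 − (-42) = -101 kJ/mol.

-101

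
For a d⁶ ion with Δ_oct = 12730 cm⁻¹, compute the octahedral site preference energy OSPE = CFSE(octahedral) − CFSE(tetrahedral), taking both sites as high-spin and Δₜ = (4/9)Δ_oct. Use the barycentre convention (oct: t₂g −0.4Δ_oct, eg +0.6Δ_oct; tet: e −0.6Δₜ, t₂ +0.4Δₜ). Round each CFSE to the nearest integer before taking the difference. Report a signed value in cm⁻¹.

Octahedral high-spin t₂g⁴ eg²: CFSE = -0.4 × 12730 = -5092 cm⁻¹.
Tetrahedral e³ t₂³ gives -0.6Δₜ = -0.6 × (4/9) × 12730 = -3395 cm⁻¹.
Subtracting, OSPE = -5092 − (-3395) = -1697 cm⁻¹.

-1697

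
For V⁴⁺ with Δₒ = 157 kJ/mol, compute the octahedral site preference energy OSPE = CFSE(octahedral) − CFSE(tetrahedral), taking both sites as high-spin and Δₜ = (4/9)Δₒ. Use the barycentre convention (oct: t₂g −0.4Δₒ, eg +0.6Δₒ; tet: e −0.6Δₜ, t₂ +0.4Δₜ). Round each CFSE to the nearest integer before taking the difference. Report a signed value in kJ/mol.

V is in group 5, so V⁴⁺ is d¹ (5 − 4 = 1).
In an octahedral site d¹ (HS) is t₂g¹ eg⁰, giving CFSE(oct) = -0.4Δₒ = -63 kJ/mol.
Tetrahedral: e¹ t₂⁰, CFSE = 1(−0.6) + 0(+0.4) = -0.6Δₜ = -0.6 × (4/9) × 157 = -42 kJ/mol.
OSPE = -63 − (-42) = -21 kJ/mol.

-21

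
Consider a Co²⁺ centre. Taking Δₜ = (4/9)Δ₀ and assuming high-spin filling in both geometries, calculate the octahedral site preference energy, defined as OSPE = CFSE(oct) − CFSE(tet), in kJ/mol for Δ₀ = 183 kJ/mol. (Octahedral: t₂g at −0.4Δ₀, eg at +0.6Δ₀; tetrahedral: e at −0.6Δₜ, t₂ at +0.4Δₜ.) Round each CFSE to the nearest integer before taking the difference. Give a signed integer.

-48

Co sits in group 9; removing 2 electrons leaves Co²⁺ with 9 − 2 = 7 d electrons.
In an octahedral site d⁷ (HS) is t₂g⁵ eg², giving CFSE(oct) = -0.8Δ₀ = -146 kJ/mol.
Tetrahedral: e⁴ t₂³, CFSE = 4(−0.6) + 3(+0.4) = -1.2Δₜ = -1.2 × (4/9) × 183 = -98 kJ/mol.
OSPE = -146 − (-98) = -48 kJ/mol.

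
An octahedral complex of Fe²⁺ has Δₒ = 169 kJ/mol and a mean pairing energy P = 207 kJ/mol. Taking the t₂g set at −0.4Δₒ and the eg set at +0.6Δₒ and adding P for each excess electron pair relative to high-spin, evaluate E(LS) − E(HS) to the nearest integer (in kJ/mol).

Group 8 minus oxidation state +2 gives a d⁶ configuration for Fe²⁺.
In the high-spin limit (t₂g⁴ eg²) the orbital term is -0.4Δₒ = -68 kJ/mol, with no excess pairing.
For low-spin the configuration is t₂g⁶ eg⁰: orbital energy -2.4 × 169 = -406 kJ/mol, and 2 additional pairs relative to high-spin add 414 kJ/mol, giving 8 kJ/mol.
Thus E(LS) − E(HS) = 76 kJ/mol.

76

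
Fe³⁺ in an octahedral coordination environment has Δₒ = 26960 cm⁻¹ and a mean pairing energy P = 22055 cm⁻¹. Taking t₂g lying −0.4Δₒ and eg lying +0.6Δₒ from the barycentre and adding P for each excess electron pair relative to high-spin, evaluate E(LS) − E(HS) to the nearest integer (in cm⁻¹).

Fe³⁺: group 8, so d-count = 8 − 3 = 5.
High-spin d⁵ fills as t₂g³ eg² with CFSE 3(−0.4) + 2(+0.6) = 0.0Δₒ = 0 cm⁻¹.
Low-spin: t₂g⁵ eg⁰, orbital CFSE = -2.0Δₒ = -53920 cm⁻¹; plus 2 excess pairs × P = +44110 cm⁻¹; total -9810 cm⁻¹.
Thus E(LS) − E(HS) = -9810 cm⁻¹.

-9810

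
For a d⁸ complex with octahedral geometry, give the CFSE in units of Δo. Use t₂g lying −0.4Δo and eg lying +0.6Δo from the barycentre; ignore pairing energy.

Configuration: t₂g⁶ eg².
CFSE = 6(-0.4Δo) + 2(0.6Δo) = -2.4Δo + 1.2Δo = -1.2Δo.

-1.2 Δo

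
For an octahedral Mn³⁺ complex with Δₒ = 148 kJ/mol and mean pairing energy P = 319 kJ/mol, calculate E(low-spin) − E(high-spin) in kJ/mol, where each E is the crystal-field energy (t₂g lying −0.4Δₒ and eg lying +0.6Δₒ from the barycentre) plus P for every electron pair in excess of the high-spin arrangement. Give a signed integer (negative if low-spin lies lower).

Group 7 minus oxidation state +3 gives a d⁴ configuration for Mn³⁺.
In the high-spin limit (t₂g³ eg¹) the orbital term is -0.6Δₒ = -89 kJ/mol, with no excess pairing.
For low-spin the configuration is t₂g⁴ eg⁰: orbital energy -1.6 × 148 = -237 kJ/mol, and 1 additional pair relative to high-spin adds 319 kJ/mol, giving 82 kJ/mol.
E(LS) − E(HS) = 82 − (-89) = 171 kJ/mol.

171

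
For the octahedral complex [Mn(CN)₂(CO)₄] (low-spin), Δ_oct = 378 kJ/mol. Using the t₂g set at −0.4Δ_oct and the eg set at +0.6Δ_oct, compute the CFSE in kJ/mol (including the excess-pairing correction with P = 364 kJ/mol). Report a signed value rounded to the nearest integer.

-28

Ligand charges: 2×(-1) from CN⁻ and 4×(+0) from CO sum to -2; with overall charge +0, Mn is +2.
Group 7 minus oxidation state +2 gives a d⁵ configuration for Mn²⁺.
Configuration: t₂g⁵ eg⁰.
The orbital stabilization is -2.0Δ_oct = -2.0 × 378 = -756 kJ/mol.
Pairing penalty: 2 pairs vs 0 in the high-spin reference → 2 extra × P = 728 kJ/mol.
Overall CFSE = -756 + 728 = -28 kJ/mol.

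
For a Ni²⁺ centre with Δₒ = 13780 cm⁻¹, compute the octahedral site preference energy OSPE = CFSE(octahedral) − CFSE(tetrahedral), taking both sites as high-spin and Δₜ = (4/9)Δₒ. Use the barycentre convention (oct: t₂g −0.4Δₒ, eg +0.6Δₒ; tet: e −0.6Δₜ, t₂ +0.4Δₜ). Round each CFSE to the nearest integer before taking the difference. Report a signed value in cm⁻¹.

-11636

Ni²⁺: group 10, so d-count = 10 − 2 = 8.
In an octahedral site d⁸ (HS) is t₂g⁶ eg², giving CFSE(oct) = -1.2Δₒ = -16536 cm⁻¹.
In a tetrahedral site the filling is e⁴ t₂⁴: CFSE(tet) = -0.8Δₜ = -0.8 × (4/9)(13780) = -4900 cm⁻¹.
OSPE = CFSE(oct) − CFSE(tet) = -16536 − (-4900) = -11636 cm⁻¹.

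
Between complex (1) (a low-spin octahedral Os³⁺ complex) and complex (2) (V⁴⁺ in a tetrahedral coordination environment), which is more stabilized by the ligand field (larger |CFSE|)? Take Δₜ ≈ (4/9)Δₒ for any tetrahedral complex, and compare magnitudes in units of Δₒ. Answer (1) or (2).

(1)

(1): Os sits in group 8; removing 3 electrons leaves Os³⁺ with 8 − 3 = 5 d electrons; t2g^5 e_g^0, CFSE = -2.0Δₒ.
(2): V is in group 5, so V⁴⁺ is d¹ (5 − 4 = 1); With tetrahedral geometry the complex is necessarily high-spin; e¹ t₂⁰, CFSE = -0.6Δₜ ≈ -0.27Δₒ.
So (1) has the larger |CFSE|.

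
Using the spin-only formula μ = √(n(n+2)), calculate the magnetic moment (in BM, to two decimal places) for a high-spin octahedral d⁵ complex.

Configuration: t₂g³ eg² → 5 unpaired electrons.
μ(spin-only) = √[5(5+2)] = √35 ≈ 5.92 BM.

5.92 BM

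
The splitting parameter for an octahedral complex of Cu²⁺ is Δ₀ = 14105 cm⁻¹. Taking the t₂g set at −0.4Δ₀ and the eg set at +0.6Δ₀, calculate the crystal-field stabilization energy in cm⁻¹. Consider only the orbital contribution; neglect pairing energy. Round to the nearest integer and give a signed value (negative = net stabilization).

Group 11 minus oxidation state +2 gives a d⁹ configuration for Cu²⁺.
Configuration: t₂g⁶ eg³.
Orbital CFSE = 6(-0.4) + 3(0.6) = -0.6Δ₀ = -0.6 × 14105 = -8463 cm⁻¹.

-8463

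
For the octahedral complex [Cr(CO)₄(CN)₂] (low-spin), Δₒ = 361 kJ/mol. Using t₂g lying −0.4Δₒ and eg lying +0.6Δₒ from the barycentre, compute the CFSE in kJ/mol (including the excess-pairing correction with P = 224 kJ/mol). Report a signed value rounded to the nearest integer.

Ligand charges: 4×(+0) from CO and 2×(-1) from CN⁻ sum to -2; with overall charge +0, Cr is +2.
Group 6 minus oxidation state +2 gives a d⁴ configuration for Cr²⁺.
The d⁴ electrons fill as t₂g⁴ eg⁰.
The orbital stabilization is -1.6Δₒ = -1.6 × 361 = -578 kJ/mol.
Pairing penalty: 1 pair vs 0 in the high-spin reference → 1 extra × P = 224 kJ/mol.
Combining: -578 + 224 = -354 kJ/mol.

-354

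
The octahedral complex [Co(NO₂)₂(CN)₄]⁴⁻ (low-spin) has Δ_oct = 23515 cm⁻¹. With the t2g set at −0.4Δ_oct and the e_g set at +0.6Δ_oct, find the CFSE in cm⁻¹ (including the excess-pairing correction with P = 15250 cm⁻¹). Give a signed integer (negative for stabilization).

-27077

Ligand charges: 2×(-1) from NO₂⁻ and 4×(-1) from CN⁻ sum to -6; with overall charge -4, Co is +2.
Co is in group 9, so Co²⁺ is d⁷ (9 − 2 = 7).
Configuration: t2g^6 e_g^1.
The orbital stabilization is -1.8Δ_oct = -1.8 × 23515 = -42327 cm⁻¹.
Pairing penalty: 3 pairs vs 2 in the high-spin reference → 1 extra × P = 15250 cm⁻¹.
Net CFSE = -42327 + 15250 = -27077 cm⁻¹.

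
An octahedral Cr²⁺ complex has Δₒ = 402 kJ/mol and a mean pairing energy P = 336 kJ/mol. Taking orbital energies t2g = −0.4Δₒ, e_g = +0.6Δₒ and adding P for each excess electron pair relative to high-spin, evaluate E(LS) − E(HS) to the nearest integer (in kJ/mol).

Cr²⁺: group 6, so d-count = 6 − 2 = 4.
High-spin d⁴ fills as t2g^3 e_g^1 with CFSE 3(−0.4) + 1(+0.6) = -0.6Δₒ = -241 kJ/mol.
For low-spin the configuration is t2g^4 e_g^0: orbital energy -1.6 × 402 = -643 kJ/mol, and 1 additional pair relative to high-spin adds 336 kJ/mol, giving -307 kJ/mol.
Thus E(LS) − E(HS) = -66 kJ/mol.

-66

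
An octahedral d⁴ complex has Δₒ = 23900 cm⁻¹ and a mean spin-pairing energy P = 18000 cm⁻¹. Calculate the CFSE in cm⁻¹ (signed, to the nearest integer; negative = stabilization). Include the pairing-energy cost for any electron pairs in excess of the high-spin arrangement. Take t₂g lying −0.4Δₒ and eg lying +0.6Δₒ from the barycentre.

Since Δₒ = 23900 cm⁻¹ > P = 18000 cm⁻¹, the complex adopts the low-spin configuration.
Configuration: t₂g⁴ eg⁰.
Orbital CFSE = -1.6Δₒ = -1.6 × 23900 = -38240 cm⁻¹.
Excess pairs vs high-spin: 1 − 0 = 1; pairing cost = +18000 cm⁻¹.
Net CFSE = -38240 + 18000 = -20240 cm⁻¹.

-20240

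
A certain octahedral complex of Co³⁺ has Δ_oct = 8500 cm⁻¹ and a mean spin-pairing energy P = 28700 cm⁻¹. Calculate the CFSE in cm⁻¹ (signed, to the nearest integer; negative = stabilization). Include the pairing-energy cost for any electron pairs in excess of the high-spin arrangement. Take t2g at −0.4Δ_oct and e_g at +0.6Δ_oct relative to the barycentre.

-3400

Co is in group 9, so Co³⁺ is d⁶ (9 − 3 = 6).
Here Δ_oct < P (8500 < 28700), so the high-spin state is favoured.
That gives t2g^4 e_g^2.
Orbital CFSE = -0.4Δ_oct = -0.4 × 8500 = -3400 cm⁻¹.
High-spin has no excess pairs, so no pairing correction applies.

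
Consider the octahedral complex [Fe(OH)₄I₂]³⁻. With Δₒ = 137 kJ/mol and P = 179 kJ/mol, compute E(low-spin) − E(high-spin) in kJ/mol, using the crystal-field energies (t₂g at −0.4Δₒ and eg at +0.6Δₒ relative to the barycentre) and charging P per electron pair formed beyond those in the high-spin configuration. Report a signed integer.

84

Ligand charges: 4×(-1) from OH⁻ and 2×(-1) from I⁻ sum to -6; with overall charge -3, Fe is +3.
Fe is in group 8, so Fe³⁺ is d⁵ (8 − 3 = 5).
In the high-spin limit (t₂g³ eg²) the orbital term is 0.0Δₒ = 0 kJ/mol, with no excess pairing.
Low-spin: t₂g⁵ eg⁰, orbital CFSE = -2.0Δₒ = -274 kJ/mol; plus 2 excess pairs × P = +358 kJ/mol; total 84 kJ/mol.
The difference is 84 − (0) = 84 kJ/mol, so high-spin lies lower.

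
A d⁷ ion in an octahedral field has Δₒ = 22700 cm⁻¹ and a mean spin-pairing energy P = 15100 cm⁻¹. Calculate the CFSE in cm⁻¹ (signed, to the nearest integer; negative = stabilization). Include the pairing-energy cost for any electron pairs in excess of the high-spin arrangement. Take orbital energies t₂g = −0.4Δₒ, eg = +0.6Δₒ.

-25760

Since Δₒ = 22700 cm⁻¹ > P = 15100 cm⁻¹, the complex adopts the low-spin configuration.
Configuration: t₂g⁶ eg¹.
Orbital CFSE = -1.8Δₒ = -1.8 × 22700 = -40860 cm⁻¹.
Excess pairs vs high-spin: 3 − 2 = 1; pairing cost = +15100 cm⁻¹.
Net CFSE = -40860 + 15100 = -25760 cm⁻¹.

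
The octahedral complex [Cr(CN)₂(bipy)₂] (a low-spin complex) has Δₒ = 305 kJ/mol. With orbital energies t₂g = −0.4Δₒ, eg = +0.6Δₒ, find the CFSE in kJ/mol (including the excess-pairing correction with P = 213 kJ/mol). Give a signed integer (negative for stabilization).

Ligand charges: 2×(-1) from CN⁻ and 2×(+0) from bipy sum to -2; with overall charge +0, Cr is +2.
Cr²⁺: group 6, so d-count = 6 − 2 = 4.
Configuration: t₂g⁴ eg⁰.
The orbital stabilization is -1.6Δₒ = -1.6 × 305 = -488 kJ/mol.
High-spin d⁴ would be t₂g³ eg¹ with 0 pairs; low-spin has 1, so 1 excess pair costs +1P = +213 kJ/mol.
Combining: -488 + 213 = -275 kJ/mol.

-275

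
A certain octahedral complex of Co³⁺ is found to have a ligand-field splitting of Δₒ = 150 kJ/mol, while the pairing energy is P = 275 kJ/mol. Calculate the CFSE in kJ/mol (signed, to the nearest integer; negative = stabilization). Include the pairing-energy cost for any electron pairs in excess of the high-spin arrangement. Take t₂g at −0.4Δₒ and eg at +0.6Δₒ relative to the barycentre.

Co is in group 9, so Co³⁺ is d⁶ (9 − 3 = 6).
With Δₒ < P the complex is high-spin.
Filling d⁶ accordingly: t₂g⁴ eg².
Orbital CFSE = -0.4Δₒ = -0.4 × 150 = -60 kJ/mol.
High-spin has no excess pairs, so no pairing correction applies.

-60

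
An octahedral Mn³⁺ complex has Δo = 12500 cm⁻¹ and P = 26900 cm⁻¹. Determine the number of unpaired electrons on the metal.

Mn is in group 7, so Mn³⁺ is d⁴ (7 − 3 = 4).
With Δo < P the complex is high-spin.
Filling d⁴ accordingly: t₂g³ eg¹.
Unpaired electrons: 4.

4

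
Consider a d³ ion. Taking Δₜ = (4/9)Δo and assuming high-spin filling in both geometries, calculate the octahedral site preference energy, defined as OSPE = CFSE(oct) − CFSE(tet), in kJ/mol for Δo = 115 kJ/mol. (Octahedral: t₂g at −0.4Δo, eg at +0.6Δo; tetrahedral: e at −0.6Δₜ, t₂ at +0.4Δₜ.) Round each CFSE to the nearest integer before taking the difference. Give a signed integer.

Octahedral (high-spin): t2g^3 e_g^0, CFSE = 3(−0.4) + 0(+0.6) = -1.2Δo = -1.2 × 115 = -138 kJ/mol.
In a tetrahedral site the filling is e^2 t2^1: CFSE(tet) = -0.8Δₜ = -0.8 × (4/9)(115) = -41 kJ/mol.
OSPE = CFSE(oct) − CFSE(tet) = -138 − (-41) = -97 kJ/mol.

-97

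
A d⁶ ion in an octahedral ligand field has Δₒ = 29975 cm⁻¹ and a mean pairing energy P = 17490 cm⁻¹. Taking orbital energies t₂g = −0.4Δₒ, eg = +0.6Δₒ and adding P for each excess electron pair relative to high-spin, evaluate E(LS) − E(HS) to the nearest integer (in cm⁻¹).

High-spin d⁶ fills as t₂g⁴ eg² with CFSE 4(−0.4) + 2(+0.6) = -0.4Δₒ = -11990 cm⁻¹.
Low-spin: t₂g⁶ eg⁰, orbital CFSE = -2.4Δₒ = -71940 cm⁻¹; plus 2 excess pairs × P = +34980 cm⁻¹; total -36960 cm⁻¹.
The difference is -36960 − (-11990) = -24970 cm⁻¹, so low-spin lies lower.

-24970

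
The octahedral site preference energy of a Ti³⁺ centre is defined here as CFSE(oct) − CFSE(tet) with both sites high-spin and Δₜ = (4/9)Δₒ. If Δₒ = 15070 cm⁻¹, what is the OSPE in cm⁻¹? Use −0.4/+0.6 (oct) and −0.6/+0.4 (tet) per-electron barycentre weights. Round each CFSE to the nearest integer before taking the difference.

-2009

Ti is in group 4, so Ti³⁺ is d¹ (4 − 3 = 1).
Octahedral (high-spin): t₂g¹ eg⁰, CFSE = 1(−0.4) + 0(+0.6) = -0.4Δₒ = -0.4 × 15070 = -6028 cm⁻¹.
In a tetrahedral site the filling is e¹ t₂⁰: CFSE(tet) = -0.6Δₜ = -0.6 × (4/9)(15070) = -4019 cm⁻¹.
OSPE = CFSE(oct) − CFSE(tet) = -6028 − (-4019) = -2009 cm⁻¹.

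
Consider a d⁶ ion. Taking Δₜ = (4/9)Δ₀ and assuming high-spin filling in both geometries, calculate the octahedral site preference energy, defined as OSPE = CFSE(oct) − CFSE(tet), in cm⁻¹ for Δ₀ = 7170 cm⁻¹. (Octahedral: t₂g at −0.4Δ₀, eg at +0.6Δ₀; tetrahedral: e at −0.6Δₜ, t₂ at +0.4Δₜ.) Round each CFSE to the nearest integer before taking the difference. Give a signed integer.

-956

In an octahedral site d⁶ (HS) is t2g^4 e_g^2, giving CFSE(oct) = -0.4Δ₀ = -2868 cm⁻¹.
Tetrahedral e^3 t2^3 gives -0.6Δₜ = -0.6 × (4/9) × 7170 = -1912 cm⁻¹.
Subtracting, OSPE = -2868 − (-1912) = -956 cm⁻¹.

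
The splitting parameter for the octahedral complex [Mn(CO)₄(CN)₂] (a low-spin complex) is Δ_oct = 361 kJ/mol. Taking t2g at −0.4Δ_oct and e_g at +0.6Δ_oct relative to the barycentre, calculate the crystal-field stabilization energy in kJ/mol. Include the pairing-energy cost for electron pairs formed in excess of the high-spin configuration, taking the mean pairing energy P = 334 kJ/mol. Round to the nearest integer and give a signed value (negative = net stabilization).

-54

Ligand charges: 4×(+0) from CO and 2×(-1) from CN⁻ sum to -2; with overall charge +0, Mn is +2.
Mn is in group 7, so Mn²⁺ is d⁵ (7 − 2 = 5).
Configuration: t2g^5 e_g^0.
Orbital CFSE = 5(-0.4) + 0(0.6) = -2.0Δ_oct = -2.0 × 361 = -722 kJ/mol.
Pairing penalty: 2 pairs vs 0 in the high-spin reference → 2 extra × P = 668 kJ/mol.
Net CFSE = -722 + 668 = -54 kJ/mol.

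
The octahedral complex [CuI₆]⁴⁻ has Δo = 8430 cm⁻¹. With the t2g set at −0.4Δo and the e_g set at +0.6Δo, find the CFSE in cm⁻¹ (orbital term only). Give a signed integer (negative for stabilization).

-5058

Each I⁻ contributes -1; 6 × (-1) = -6. With overall charge -4, Cu is in the +2 oxidation state.
Cu²⁺: group 11, so d-count = 11 − 2 = 9.
For octahedral d⁹ the high- and low-spin configurations coincide.
Configuration: t2g^6 e_g^3.
CFSE(orbital) = 6×(-0.4Δo) + 3×(0.6Δo) = -0.6Δo; with Δo = 8430 cm⁻¹ that is -5058 cm⁻¹.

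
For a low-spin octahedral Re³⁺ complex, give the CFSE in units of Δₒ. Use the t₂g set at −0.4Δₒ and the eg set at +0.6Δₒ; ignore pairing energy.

Re is in group 7, so Re³⁺ is d⁴ (7 − 3 = 4).
Configuration: t₂g⁴ eg⁰.
CFSE = 4(-0.4Δₒ) + 0(0.6Δₒ) = -1.6Δₒ + 0.0Δₒ = -1.6Δₒ.

-1.6 Δₒ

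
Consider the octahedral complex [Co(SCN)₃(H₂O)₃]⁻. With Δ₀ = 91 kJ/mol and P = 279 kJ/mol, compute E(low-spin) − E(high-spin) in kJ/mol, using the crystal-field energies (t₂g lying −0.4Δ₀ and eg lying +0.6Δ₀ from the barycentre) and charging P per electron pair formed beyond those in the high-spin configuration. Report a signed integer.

188

Ligand charges: 3×(-1) from SCN⁻ and 3×(+0) from H₂O sum to -3; with overall charge -1, Co is +2.
Group 9 minus oxidation state +2 gives a d⁷ configuration for Co²⁺.
High-spin: t₂g⁵ eg², CFSE = -0.8Δ₀ = -73 kJ/mol.
Low-spin t₂g⁶ eg¹ gives -1.8Δ₀ = -164 kJ/mol, but forming 1 extra pair costs 1P = 279 kJ/mol, so E(LS) = -164 + 279 = 115 kJ/mol.
The difference is 115 − (-73) = 188 kJ/mol, so high-spin lies lower.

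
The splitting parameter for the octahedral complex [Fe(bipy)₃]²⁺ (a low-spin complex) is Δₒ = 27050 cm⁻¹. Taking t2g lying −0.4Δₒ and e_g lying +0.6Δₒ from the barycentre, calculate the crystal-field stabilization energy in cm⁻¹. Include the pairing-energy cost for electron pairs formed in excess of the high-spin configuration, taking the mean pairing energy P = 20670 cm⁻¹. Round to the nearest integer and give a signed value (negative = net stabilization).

bipy is neutral, so the +2 overall charge sits on Fe: oxidation state +2.
Group 8 minus oxidation state +2 gives a d⁶ configuration for Fe²⁺.
The d⁶ electrons fill as t2g^6 e_g^0.
CFSE(orbital) = 6×(-0.4Δₒ) + 0×(0.6Δₒ) = -2.4Δₒ; with Δₒ = 27050 cm⁻¹ that is -64920 cm⁻¹.
Pairing penalty: 3 pairs vs 1 in the high-spin reference → 2 extra × P = 41340 cm⁻¹.
Overall CFSE = -64920 + 41340 = -23580 cm⁻¹.

-23580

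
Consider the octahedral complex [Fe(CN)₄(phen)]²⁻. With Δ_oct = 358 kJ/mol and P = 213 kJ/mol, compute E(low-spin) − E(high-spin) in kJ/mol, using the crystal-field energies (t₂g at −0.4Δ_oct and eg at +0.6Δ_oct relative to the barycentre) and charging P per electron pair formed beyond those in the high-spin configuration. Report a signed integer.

Ligand charges: 4×(-1) from CN⁻ and 1×(+0) from phen sum to -4; with overall charge -2, Fe is +2.
Fe²⁺: group 8, so d-count = 8 − 2 = 6.
High-spin d⁶ fills as t₂g⁴ eg² with CFSE 4(−0.4) + 2(+0.6) = -0.4Δ_oct = -143 kJ/mol.
For low-spin the configuration is t₂g⁶ eg⁰: orbital energy -2.4 × 358 = -859 kJ/mol, and 2 additional pairs relative to high-spin add 426 kJ/mol, giving -433 kJ/mol.
E(LS) − E(HS) = -433 − (-143) = -290 kJ/mol.

-290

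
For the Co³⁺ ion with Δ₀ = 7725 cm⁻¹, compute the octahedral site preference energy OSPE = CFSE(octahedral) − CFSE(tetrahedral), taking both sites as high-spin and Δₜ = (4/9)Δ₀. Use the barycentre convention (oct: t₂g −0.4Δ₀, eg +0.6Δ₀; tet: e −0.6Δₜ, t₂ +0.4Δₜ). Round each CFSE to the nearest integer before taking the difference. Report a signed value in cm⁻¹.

Group 9 minus oxidation state +3 gives a d⁶ configuration for Co³⁺.
In an octahedral site d⁶ (HS) is t₂g⁴ eg², giving CFSE(oct) = -0.4Δ₀ = -3090 cm⁻¹.
Tetrahedral e³ t₂³ gives -0.6Δₜ = -0.6 × (4/9) × 7725 = -2060 cm⁻¹.
Subtracting, OSPE = -3090 − (-2060) = -1030 cm⁻¹.

-1030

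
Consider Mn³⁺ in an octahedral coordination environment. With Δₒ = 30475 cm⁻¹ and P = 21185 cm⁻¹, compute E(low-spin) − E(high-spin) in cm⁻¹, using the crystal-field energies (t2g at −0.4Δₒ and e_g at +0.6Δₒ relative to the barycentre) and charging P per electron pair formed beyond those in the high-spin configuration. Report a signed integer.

Mn³⁺: group 7, so d-count = 7 − 3 = 4.
In the high-spin limit (t2g^3 e_g^1) the orbital term is -0.6Δₒ = -18285 cm⁻¹, with no excess pairing.
For low-spin the configuration is t2g^4 e_g^0: orbital energy -1.6 × 30475 = -48760 cm⁻¹, and 1 additional pair relative to high-spin adds 21185 cm⁻¹, giving -27575 cm⁻¹.
Thus E(LS) − E(HS) = -9290 cm⁻¹.

-9290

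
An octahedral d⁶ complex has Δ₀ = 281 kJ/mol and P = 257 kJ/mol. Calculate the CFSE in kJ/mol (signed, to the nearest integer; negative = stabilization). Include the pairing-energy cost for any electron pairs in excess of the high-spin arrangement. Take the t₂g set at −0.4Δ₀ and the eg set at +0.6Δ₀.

With Δ₀ > P the complex is low-spin.
Configuration: t₂g⁶ eg⁰.
Orbital CFSE = -2.4Δ₀ = -2.4 × 281 = -674 kJ/mol.
Excess pairs vs high-spin: 3 − 1 = 2; pairing cost = +514 kJ/mol.
Net CFSE = -674 + 514 = -160 kJ/mol.

-160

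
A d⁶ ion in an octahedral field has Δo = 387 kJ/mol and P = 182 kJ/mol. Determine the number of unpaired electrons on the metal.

Here Δo > P (387 > 182), so the low-spin state is favoured.
That gives t2g^6 e_g^0.
Unpaired electrons: 0.

0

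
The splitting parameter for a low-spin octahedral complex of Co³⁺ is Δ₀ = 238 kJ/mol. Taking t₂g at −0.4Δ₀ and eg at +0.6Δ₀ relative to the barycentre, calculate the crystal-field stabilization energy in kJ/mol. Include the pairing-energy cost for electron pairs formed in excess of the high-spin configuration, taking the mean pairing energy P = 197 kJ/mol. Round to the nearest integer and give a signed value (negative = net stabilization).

Co³⁺: group 9, so d-count = 9 − 3 = 6.
Electron filling gives t₂g⁶ eg⁰.
The orbital stabilization is -2.4Δ₀ = -2.4 × 238 = -571 kJ/mol.
Pairing penalty: 3 pairs vs 1 in the high-spin reference → 2 extra × P = 394 kJ/mol.
Overall CFSE = -571 + 394 = -177 kJ/mol.

-177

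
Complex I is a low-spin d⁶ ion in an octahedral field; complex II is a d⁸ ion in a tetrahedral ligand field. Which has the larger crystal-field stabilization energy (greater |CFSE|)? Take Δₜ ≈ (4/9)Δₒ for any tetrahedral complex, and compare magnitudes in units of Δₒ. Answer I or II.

I

I: t₂g⁶ eg⁰, CFSE = -2.4Δₒ.
II: Tetrahedral splitting is small, so the complex is high-spin; e^4 t2^4, CFSE = -0.8Δₜ ≈ -0.36Δₒ.
So I has the larger |CFSE|.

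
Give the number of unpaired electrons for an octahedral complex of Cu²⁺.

Cu²⁺: group 11, so d-count = 11 − 2 = 9.
Configuration: t2g^6 e_g^3, giving 1 unpaired electron.

1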